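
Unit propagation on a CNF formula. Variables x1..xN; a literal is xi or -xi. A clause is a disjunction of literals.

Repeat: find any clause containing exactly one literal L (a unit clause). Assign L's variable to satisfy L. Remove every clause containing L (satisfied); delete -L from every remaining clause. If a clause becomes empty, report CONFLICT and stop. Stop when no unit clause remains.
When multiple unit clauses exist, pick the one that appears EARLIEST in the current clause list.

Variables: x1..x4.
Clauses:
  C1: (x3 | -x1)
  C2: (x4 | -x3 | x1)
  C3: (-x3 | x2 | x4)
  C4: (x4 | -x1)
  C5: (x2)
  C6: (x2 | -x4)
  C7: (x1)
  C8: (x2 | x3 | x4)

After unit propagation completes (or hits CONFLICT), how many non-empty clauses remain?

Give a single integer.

Answer: 0

Derivation:
unit clause [2] forces x2=T; simplify:
  satisfied 4 clause(s); 4 remain; assigned so far: [2]
unit clause [1] forces x1=T; simplify:
  drop -1 from [3, -1] -> [3]
  drop -1 from [4, -1] -> [4]
  satisfied 2 clause(s); 2 remain; assigned so far: [1, 2]
unit clause [3] forces x3=T; simplify:
  satisfied 1 clause(s); 1 remain; assigned so far: [1, 2, 3]
unit clause [4] forces x4=T; simplify:
  satisfied 1 clause(s); 0 remain; assigned so far: [1, 2, 3, 4]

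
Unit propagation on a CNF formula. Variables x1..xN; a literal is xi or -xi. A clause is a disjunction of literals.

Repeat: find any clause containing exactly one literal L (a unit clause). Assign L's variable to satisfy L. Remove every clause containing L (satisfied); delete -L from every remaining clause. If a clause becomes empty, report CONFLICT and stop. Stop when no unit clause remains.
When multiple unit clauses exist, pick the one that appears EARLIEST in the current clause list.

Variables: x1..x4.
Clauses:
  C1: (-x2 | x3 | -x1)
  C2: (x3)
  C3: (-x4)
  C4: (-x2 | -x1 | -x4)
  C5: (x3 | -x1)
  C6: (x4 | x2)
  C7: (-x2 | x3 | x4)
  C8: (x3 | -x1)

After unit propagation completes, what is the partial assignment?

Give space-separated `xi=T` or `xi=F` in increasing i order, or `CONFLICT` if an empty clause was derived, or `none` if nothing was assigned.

unit clause [3] forces x3=T; simplify:
  satisfied 5 clause(s); 3 remain; assigned so far: [3]
unit clause [-4] forces x4=F; simplify:
  drop 4 from [4, 2] -> [2]
  satisfied 2 clause(s); 1 remain; assigned so far: [3, 4]
unit clause [2] forces x2=T; simplify:
  satisfied 1 clause(s); 0 remain; assigned so far: [2, 3, 4]

Answer: x2=T x3=T x4=F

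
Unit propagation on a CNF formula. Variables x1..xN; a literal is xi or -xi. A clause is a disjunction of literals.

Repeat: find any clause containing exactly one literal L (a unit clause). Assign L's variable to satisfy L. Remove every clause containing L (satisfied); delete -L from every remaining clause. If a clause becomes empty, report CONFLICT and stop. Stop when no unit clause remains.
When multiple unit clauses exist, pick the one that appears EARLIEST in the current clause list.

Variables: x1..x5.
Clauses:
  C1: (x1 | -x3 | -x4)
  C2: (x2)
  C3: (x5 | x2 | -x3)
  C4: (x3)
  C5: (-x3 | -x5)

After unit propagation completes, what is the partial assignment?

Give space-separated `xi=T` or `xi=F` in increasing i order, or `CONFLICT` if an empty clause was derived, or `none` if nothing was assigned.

Answer: x2=T x3=T x5=F

Derivation:
unit clause [2] forces x2=T; simplify:
  satisfied 2 clause(s); 3 remain; assigned so far: [2]
unit clause [3] forces x3=T; simplify:
  drop -3 from [1, -3, -4] -> [1, -4]
  drop -3 from [-3, -5] -> [-5]
  satisfied 1 clause(s); 2 remain; assigned so far: [2, 3]
unit clause [-5] forces x5=F; simplify:
  satisfied 1 clause(s); 1 remain; assigned so far: [2, 3, 5]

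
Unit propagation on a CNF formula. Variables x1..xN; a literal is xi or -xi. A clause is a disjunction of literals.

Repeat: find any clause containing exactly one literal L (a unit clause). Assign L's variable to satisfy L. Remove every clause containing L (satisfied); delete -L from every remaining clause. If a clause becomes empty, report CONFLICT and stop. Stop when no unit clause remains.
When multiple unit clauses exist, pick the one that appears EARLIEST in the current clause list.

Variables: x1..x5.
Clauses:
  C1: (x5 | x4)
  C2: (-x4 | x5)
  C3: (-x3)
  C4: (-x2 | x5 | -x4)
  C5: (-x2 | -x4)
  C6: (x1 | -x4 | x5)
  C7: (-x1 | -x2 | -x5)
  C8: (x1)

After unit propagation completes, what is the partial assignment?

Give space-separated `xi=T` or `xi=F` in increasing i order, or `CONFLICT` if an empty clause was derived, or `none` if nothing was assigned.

Answer: x1=T x3=F

Derivation:
unit clause [-3] forces x3=F; simplify:
  satisfied 1 clause(s); 7 remain; assigned so far: [3]
unit clause [1] forces x1=T; simplify:
  drop -1 from [-1, -2, -5] -> [-2, -5]
  satisfied 2 clause(s); 5 remain; assigned so far: [1, 3]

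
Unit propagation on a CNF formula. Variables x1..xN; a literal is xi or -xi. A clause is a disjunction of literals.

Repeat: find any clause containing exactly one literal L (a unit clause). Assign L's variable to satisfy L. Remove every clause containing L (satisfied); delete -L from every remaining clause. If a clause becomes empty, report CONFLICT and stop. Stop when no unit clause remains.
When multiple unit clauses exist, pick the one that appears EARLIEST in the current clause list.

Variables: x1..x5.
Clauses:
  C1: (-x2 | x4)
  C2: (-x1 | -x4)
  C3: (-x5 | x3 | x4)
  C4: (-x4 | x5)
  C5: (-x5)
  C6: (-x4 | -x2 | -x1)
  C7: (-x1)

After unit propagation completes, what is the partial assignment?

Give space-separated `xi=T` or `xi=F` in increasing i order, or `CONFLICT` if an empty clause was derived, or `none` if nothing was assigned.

Answer: x1=F x2=F x4=F x5=F

Derivation:
unit clause [-5] forces x5=F; simplify:
  drop 5 from [-4, 5] -> [-4]
  satisfied 2 clause(s); 5 remain; assigned so far: [5]
unit clause [-4] forces x4=F; simplify:
  drop 4 from [-2, 4] -> [-2]
  satisfied 3 clause(s); 2 remain; assigned so far: [4, 5]
unit clause [-2] forces x2=F; simplify:
  satisfied 1 clause(s); 1 remain; assigned so far: [2, 4, 5]
unit clause [-1] forces x1=F; simplify:
  satisfied 1 clause(s); 0 remain; assigned so far: [1, 2, 4, 5]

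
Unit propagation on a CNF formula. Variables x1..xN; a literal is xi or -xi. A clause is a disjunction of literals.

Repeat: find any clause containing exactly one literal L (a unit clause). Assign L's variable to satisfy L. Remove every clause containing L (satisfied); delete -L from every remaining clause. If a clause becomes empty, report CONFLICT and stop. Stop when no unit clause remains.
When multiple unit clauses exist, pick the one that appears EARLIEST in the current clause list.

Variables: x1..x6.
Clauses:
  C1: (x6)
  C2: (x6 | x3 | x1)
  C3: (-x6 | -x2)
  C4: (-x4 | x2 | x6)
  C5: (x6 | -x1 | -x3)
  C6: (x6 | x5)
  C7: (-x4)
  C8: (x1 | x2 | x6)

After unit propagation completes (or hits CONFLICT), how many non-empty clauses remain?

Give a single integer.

unit clause [6] forces x6=T; simplify:
  drop -6 from [-6, -2] -> [-2]
  satisfied 6 clause(s); 2 remain; assigned so far: [6]
unit clause [-2] forces x2=F; simplify:
  satisfied 1 clause(s); 1 remain; assigned so far: [2, 6]
unit clause [-4] forces x4=F; simplify:
  satisfied 1 clause(s); 0 remain; assigned so far: [2, 4, 6]

Answer: 0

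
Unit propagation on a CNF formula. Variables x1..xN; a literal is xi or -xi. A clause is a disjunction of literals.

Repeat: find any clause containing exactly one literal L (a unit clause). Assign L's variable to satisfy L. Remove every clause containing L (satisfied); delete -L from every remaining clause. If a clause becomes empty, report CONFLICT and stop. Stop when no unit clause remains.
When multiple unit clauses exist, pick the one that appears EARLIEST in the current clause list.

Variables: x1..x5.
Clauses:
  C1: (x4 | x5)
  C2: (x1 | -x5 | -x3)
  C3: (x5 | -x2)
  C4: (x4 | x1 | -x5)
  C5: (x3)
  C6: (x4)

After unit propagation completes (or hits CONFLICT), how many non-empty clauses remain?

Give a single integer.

Answer: 2

Derivation:
unit clause [3] forces x3=T; simplify:
  drop -3 from [1, -5, -3] -> [1, -5]
  satisfied 1 clause(s); 5 remain; assigned so far: [3]
unit clause [4] forces x4=T; simplify:
  satisfied 3 clause(s); 2 remain; assigned so far: [3, 4]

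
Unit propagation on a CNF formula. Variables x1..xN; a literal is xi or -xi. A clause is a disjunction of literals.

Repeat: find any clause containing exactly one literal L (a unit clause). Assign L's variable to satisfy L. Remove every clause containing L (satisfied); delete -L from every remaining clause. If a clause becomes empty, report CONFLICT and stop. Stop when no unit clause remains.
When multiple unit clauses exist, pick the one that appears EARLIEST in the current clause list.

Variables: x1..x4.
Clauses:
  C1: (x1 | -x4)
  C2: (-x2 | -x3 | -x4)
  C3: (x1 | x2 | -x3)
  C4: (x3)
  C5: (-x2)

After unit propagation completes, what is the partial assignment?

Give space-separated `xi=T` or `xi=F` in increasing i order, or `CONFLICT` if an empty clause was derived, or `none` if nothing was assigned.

Answer: x1=T x2=F x3=T

Derivation:
unit clause [3] forces x3=T; simplify:
  drop -3 from [-2, -3, -4] -> [-2, -4]
  drop -3 from [1, 2, -3] -> [1, 2]
  satisfied 1 clause(s); 4 remain; assigned so far: [3]
unit clause [-2] forces x2=F; simplify:
  drop 2 from [1, 2] -> [1]
  satisfied 2 clause(s); 2 remain; assigned so far: [2, 3]
unit clause [1] forces x1=T; simplify:
  satisfied 2 clause(s); 0 remain; assigned so far: [1, 2, 3]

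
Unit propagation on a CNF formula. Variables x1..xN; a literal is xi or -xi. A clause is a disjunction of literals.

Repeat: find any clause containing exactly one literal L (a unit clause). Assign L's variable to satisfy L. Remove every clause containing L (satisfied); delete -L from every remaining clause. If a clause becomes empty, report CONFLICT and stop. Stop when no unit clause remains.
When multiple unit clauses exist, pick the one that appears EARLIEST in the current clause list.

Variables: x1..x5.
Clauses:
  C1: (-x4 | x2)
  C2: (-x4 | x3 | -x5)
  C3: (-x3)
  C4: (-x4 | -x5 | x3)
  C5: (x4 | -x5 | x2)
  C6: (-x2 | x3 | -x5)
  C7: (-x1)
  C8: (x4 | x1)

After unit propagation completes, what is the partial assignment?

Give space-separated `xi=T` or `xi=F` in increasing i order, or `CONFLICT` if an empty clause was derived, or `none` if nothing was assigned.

Answer: x1=F x2=T x3=F x4=T x5=F

Derivation:
unit clause [-3] forces x3=F; simplify:
  drop 3 from [-4, 3, -5] -> [-4, -5]
  drop 3 from [-4, -5, 3] -> [-4, -5]
  drop 3 from [-2, 3, -5] -> [-2, -5]
  satisfied 1 clause(s); 7 remain; assigned so far: [3]
unit clause [-1] forces x1=F; simplify:
  drop 1 from [4, 1] -> [4]
  satisfied 1 clause(s); 6 remain; assigned so far: [1, 3]
unit clause [4] forces x4=T; simplify:
  drop -4 from [-4, 2] -> [2]
  drop -4 from [-4, -5] -> [-5]
  drop -4 from [-4, -5] -> [-5]
  satisfied 2 clause(s); 4 remain; assigned so far: [1, 3, 4]
unit clause [2] forces x2=T; simplify:
  drop -2 from [-2, -5] -> [-5]
  satisfied 1 clause(s); 3 remain; assigned so far: [1, 2, 3, 4]
unit clause [-5] forces x5=F; simplify:
  satisfied 3 clause(s); 0 remain; assigned so far: [1, 2, 3, 4, 5]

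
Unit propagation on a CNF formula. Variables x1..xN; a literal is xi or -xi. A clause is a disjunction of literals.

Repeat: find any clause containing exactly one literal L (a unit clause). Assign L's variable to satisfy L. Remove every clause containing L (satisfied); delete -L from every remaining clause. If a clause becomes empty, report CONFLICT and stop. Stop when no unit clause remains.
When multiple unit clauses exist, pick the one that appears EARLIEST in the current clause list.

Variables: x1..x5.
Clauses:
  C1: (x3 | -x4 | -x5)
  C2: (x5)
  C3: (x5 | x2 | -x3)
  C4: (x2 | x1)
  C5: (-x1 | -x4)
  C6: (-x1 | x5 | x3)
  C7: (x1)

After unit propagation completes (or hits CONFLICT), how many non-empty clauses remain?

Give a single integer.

unit clause [5] forces x5=T; simplify:
  drop -5 from [3, -4, -5] -> [3, -4]
  satisfied 3 clause(s); 4 remain; assigned so far: [5]
unit clause [1] forces x1=T; simplify:
  drop -1 from [-1, -4] -> [-4]
  satisfied 2 clause(s); 2 remain; assigned so far: [1, 5]
unit clause [-4] forces x4=F; simplify:
  satisfied 2 clause(s); 0 remain; assigned so far: [1, 4, 5]

Answer: 0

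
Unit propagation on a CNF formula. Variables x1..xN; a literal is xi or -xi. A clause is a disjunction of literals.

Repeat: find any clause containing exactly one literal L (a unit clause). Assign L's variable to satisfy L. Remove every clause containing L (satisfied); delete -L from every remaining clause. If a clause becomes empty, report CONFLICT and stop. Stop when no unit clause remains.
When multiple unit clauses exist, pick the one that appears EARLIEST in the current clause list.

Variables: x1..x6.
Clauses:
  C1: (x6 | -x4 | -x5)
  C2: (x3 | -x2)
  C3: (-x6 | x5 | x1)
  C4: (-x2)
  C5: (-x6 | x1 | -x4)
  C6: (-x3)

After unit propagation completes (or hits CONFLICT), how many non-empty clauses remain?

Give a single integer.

Answer: 3

Derivation:
unit clause [-2] forces x2=F; simplify:
  satisfied 2 clause(s); 4 remain; assigned so far: [2]
unit clause [-3] forces x3=F; simplify:
  satisfied 1 clause(s); 3 remain; assigned so far: [2, 3]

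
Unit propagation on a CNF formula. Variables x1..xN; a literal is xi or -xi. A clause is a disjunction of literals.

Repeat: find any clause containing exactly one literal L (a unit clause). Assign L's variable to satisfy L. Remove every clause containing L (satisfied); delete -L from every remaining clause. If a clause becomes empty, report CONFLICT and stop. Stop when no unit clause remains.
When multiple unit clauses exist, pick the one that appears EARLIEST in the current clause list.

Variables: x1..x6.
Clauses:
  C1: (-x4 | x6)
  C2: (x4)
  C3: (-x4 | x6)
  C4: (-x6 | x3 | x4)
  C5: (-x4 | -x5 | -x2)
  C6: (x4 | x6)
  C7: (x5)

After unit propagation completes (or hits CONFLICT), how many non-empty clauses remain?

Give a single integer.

Answer: 0

Derivation:
unit clause [4] forces x4=T; simplify:
  drop -4 from [-4, 6] -> [6]
  drop -4 from [-4, 6] -> [6]
  drop -4 from [-4, -5, -2] -> [-5, -2]
  satisfied 3 clause(s); 4 remain; assigned so far: [4]
unit clause [6] forces x6=T; simplify:
  satisfied 2 clause(s); 2 remain; assigned so far: [4, 6]
unit clause [5] forces x5=T; simplify:
  drop -5 from [-5, -2] -> [-2]
  satisfied 1 clause(s); 1 remain; assigned so far: [4, 5, 6]
unit clause [-2] forces x2=F; simplify:
  satisfied 1 clause(s); 0 remain; assigned so far: [2, 4, 5, 6]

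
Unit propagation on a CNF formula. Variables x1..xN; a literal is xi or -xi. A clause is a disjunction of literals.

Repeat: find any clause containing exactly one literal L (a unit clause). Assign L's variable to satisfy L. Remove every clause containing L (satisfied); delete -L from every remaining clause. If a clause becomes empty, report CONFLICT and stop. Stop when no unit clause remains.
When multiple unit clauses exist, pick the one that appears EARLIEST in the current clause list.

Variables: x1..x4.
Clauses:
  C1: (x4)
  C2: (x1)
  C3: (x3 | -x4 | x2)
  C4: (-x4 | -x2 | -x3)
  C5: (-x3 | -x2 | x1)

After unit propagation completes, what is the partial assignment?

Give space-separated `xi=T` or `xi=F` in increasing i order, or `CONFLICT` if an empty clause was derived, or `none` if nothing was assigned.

Answer: x1=T x4=T

Derivation:
unit clause [4] forces x4=T; simplify:
  drop -4 from [3, -4, 2] -> [3, 2]
  drop -4 from [-4, -2, -3] -> [-2, -3]
  satisfied 1 clause(s); 4 remain; assigned so far: [4]
unit clause [1] forces x1=T; simplify:
  satisfied 2 clause(s); 2 remain; assigned so far: [1, 4]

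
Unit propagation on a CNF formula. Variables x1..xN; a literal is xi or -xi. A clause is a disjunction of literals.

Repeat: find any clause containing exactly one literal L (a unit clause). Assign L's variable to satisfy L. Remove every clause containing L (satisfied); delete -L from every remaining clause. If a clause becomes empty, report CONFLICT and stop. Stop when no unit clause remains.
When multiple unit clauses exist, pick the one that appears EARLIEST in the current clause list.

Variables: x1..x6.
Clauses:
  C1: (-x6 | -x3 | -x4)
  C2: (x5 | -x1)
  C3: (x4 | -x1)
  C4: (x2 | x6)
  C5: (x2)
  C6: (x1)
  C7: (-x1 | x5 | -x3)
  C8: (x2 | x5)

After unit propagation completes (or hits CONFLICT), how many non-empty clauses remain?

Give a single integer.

unit clause [2] forces x2=T; simplify:
  satisfied 3 clause(s); 5 remain; assigned so far: [2]
unit clause [1] forces x1=T; simplify:
  drop -1 from [5, -1] -> [5]
  drop -1 from [4, -1] -> [4]
  drop -1 from [-1, 5, -3] -> [5, -3]
  satisfied 1 clause(s); 4 remain; assigned so far: [1, 2]
unit clause [5] forces x5=T; simplify:
  satisfied 2 clause(s); 2 remain; assigned so far: [1, 2, 5]
unit clause [4] forces x4=T; simplify:
  drop -4 from [-6, -3, -4] -> [-6, -3]
  satisfied 1 clause(s); 1 remain; assigned so far: [1, 2, 4, 5]

Answer: 1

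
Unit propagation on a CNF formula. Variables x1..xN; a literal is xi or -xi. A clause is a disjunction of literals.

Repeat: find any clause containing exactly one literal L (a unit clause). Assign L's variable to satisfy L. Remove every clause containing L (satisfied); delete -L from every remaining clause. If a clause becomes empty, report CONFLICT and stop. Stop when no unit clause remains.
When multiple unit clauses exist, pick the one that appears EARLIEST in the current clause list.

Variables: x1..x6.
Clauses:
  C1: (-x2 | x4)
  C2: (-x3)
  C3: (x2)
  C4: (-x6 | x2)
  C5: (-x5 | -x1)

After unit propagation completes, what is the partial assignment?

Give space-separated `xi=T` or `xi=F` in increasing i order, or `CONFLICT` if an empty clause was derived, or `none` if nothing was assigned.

unit clause [-3] forces x3=F; simplify:
  satisfied 1 clause(s); 4 remain; assigned so far: [3]
unit clause [2] forces x2=T; simplify:
  drop -2 from [-2, 4] -> [4]
  satisfied 2 clause(s); 2 remain; assigned so far: [2, 3]
unit clause [4] forces x4=T; simplify:
  satisfied 1 clause(s); 1 remain; assigned so far: [2, 3, 4]

Answer: x2=T x3=F x4=T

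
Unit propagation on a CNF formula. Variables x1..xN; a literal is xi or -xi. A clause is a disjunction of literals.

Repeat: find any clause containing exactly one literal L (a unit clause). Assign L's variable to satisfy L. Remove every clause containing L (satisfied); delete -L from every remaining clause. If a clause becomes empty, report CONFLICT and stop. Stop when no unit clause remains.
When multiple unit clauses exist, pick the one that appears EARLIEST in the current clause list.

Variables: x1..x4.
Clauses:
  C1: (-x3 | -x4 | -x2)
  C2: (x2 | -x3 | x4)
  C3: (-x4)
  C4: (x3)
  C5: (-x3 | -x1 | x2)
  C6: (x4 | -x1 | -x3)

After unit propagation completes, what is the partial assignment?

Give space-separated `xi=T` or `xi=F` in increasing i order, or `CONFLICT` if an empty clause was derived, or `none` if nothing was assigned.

Answer: x1=F x2=T x3=T x4=F

Derivation:
unit clause [-4] forces x4=F; simplify:
  drop 4 from [2, -3, 4] -> [2, -3]
  drop 4 from [4, -1, -3] -> [-1, -3]
  satisfied 2 clause(s); 4 remain; assigned so far: [4]
unit clause [3] forces x3=T; simplify:
  drop -3 from [2, -3] -> [2]
  drop -3 from [-3, -1, 2] -> [-1, 2]
  drop -3 from [-1, -3] -> [-1]
  satisfied 1 clause(s); 3 remain; assigned so far: [3, 4]
unit clause [2] forces x2=T; simplify:
  satisfied 2 clause(s); 1 remain; assigned so far: [2, 3, 4]
unit clause [-1] forces x1=F; simplify:
  satisfied 1 clause(s); 0 remain; assigned so far: [1, 2, 3, 4]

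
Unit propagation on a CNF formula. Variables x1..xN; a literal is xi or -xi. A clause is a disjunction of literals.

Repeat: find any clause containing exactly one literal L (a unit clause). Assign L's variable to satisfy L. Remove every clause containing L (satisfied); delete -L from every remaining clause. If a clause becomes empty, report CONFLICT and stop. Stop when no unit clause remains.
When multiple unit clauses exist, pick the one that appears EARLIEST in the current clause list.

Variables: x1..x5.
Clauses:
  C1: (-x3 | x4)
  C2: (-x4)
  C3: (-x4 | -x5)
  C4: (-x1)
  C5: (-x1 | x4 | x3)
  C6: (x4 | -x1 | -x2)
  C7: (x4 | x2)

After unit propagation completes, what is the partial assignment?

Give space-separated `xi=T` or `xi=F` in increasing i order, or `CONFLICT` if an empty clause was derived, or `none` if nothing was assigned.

unit clause [-4] forces x4=F; simplify:
  drop 4 from [-3, 4] -> [-3]
  drop 4 from [-1, 4, 3] -> [-1, 3]
  drop 4 from [4, -1, -2] -> [-1, -2]
  drop 4 from [4, 2] -> [2]
  satisfied 2 clause(s); 5 remain; assigned so far: [4]
unit clause [-3] forces x3=F; simplify:
  drop 3 from [-1, 3] -> [-1]
  satisfied 1 clause(s); 4 remain; assigned so far: [3, 4]
unit clause [-1] forces x1=F; simplify:
  satisfied 3 clause(s); 1 remain; assigned so far: [1, 3, 4]
unit clause [2] forces x2=T; simplify:
  satisfied 1 clause(s); 0 remain; assigned so far: [1, 2, 3, 4]

Answer: x1=F x2=T x3=F x4=F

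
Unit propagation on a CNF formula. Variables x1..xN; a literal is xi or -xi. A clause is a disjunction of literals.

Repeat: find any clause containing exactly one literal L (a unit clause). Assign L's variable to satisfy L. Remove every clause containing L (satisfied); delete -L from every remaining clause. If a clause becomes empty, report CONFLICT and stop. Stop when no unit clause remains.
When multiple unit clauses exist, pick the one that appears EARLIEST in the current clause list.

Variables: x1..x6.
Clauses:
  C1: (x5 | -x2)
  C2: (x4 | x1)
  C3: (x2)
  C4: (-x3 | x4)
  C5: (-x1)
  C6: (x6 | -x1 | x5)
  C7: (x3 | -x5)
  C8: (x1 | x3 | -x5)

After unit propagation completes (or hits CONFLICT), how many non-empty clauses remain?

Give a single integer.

Answer: 0

Derivation:
unit clause [2] forces x2=T; simplify:
  drop -2 from [5, -2] -> [5]
  satisfied 1 clause(s); 7 remain; assigned so far: [2]
unit clause [5] forces x5=T; simplify:
  drop -5 from [3, -5] -> [3]
  drop -5 from [1, 3, -5] -> [1, 3]
  satisfied 2 clause(s); 5 remain; assigned so far: [2, 5]
unit clause [-1] forces x1=F; simplify:
  drop 1 from [4, 1] -> [4]
  drop 1 from [1, 3] -> [3]
  satisfied 1 clause(s); 4 remain; assigned so far: [1, 2, 5]
unit clause [4] forces x4=T; simplify:
  satisfied 2 clause(s); 2 remain; assigned so far: [1, 2, 4, 5]
unit clause [3] forces x3=T; simplify:
  satisfied 2 clause(s); 0 remain; assigned so far: [1, 2, 3, 4, 5]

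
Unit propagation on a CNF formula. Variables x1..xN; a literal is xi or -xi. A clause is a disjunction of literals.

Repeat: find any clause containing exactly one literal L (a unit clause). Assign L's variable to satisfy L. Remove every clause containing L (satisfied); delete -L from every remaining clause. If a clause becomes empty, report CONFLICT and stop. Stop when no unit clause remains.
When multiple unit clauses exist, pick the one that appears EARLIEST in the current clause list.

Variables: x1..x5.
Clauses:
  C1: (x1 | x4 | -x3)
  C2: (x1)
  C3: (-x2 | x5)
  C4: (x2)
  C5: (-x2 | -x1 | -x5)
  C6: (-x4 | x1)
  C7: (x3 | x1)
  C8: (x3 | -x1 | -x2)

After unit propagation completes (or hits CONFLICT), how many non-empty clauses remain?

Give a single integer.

unit clause [1] forces x1=T; simplify:
  drop -1 from [-2, -1, -5] -> [-2, -5]
  drop -1 from [3, -1, -2] -> [3, -2]
  satisfied 4 clause(s); 4 remain; assigned so far: [1]
unit clause [2] forces x2=T; simplify:
  drop -2 from [-2, 5] -> [5]
  drop -2 from [-2, -5] -> [-5]
  drop -2 from [3, -2] -> [3]
  satisfied 1 clause(s); 3 remain; assigned so far: [1, 2]
unit clause [5] forces x5=T; simplify:
  drop -5 from [-5] -> [] (empty!)
  satisfied 1 clause(s); 2 remain; assigned so far: [1, 2, 5]
CONFLICT (empty clause)

Answer: 1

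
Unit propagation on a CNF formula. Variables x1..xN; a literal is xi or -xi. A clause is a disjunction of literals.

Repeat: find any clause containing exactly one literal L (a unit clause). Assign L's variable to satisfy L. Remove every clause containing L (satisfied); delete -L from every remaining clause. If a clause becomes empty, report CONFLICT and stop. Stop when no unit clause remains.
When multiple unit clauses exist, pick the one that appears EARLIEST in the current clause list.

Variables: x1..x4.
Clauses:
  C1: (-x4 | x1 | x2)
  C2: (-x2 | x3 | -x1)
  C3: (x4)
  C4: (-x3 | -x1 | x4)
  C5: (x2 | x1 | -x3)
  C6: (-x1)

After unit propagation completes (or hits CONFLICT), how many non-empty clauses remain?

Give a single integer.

Answer: 0

Derivation:
unit clause [4] forces x4=T; simplify:
  drop -4 from [-4, 1, 2] -> [1, 2]
  satisfied 2 clause(s); 4 remain; assigned so far: [4]
unit clause [-1] forces x1=F; simplify:
  drop 1 from [1, 2] -> [2]
  drop 1 from [2, 1, -3] -> [2, -3]
  satisfied 2 clause(s); 2 remain; assigned so far: [1, 4]
unit clause [2] forces x2=T; simplify:
  satisfied 2 clause(s); 0 remain; assigned so far: [1, 2, 4]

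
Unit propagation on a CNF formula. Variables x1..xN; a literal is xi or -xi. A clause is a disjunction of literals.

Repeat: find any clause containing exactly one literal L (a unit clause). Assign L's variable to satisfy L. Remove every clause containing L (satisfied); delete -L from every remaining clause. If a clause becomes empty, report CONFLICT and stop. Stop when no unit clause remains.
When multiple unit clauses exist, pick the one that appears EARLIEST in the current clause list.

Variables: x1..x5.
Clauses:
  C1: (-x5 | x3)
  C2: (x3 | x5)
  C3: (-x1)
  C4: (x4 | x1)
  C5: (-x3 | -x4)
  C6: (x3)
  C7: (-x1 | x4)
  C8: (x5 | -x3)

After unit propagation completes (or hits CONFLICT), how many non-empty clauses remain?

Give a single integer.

Answer: 2

Derivation:
unit clause [-1] forces x1=F; simplify:
  drop 1 from [4, 1] -> [4]
  satisfied 2 clause(s); 6 remain; assigned so far: [1]
unit clause [4] forces x4=T; simplify:
  drop -4 from [-3, -4] -> [-3]
  satisfied 1 clause(s); 5 remain; assigned so far: [1, 4]
unit clause [-3] forces x3=F; simplify:
  drop 3 from [-5, 3] -> [-5]
  drop 3 from [3, 5] -> [5]
  drop 3 from [3] -> [] (empty!)
  satisfied 2 clause(s); 3 remain; assigned so far: [1, 3, 4]
CONFLICT (empty clause)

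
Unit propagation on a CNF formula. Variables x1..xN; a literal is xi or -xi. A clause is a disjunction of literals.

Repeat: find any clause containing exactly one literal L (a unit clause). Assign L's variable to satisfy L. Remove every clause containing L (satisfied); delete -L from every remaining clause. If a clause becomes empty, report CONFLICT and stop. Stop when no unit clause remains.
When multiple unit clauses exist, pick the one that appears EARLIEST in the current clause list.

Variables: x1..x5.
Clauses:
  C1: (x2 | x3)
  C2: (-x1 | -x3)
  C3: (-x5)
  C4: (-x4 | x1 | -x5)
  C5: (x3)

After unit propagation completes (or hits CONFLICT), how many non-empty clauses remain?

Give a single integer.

unit clause [-5] forces x5=F; simplify:
  satisfied 2 clause(s); 3 remain; assigned so far: [5]
unit clause [3] forces x3=T; simplify:
  drop -3 from [-1, -3] -> [-1]
  satisfied 2 clause(s); 1 remain; assigned so far: [3, 5]
unit clause [-1] forces x1=F; simplify:
  satisfied 1 clause(s); 0 remain; assigned so far: [1, 3, 5]

Answer: 0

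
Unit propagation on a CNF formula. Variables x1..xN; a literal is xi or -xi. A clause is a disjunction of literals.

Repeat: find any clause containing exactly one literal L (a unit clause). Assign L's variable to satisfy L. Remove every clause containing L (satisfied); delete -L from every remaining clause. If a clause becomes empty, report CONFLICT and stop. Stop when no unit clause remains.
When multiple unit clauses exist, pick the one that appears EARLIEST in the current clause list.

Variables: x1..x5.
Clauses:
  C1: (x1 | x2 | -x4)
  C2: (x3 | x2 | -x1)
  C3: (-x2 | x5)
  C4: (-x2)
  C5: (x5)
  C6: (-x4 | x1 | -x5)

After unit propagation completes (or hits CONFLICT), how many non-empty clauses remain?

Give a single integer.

Answer: 3

Derivation:
unit clause [-2] forces x2=F; simplify:
  drop 2 from [1, 2, -4] -> [1, -4]
  drop 2 from [3, 2, -1] -> [3, -1]
  satisfied 2 clause(s); 4 remain; assigned so far: [2]
unit clause [5] forces x5=T; simplify:
  drop -5 from [-4, 1, -5] -> [-4, 1]
  satisfied 1 clause(s); 3 remain; assigned so far: [2, 5]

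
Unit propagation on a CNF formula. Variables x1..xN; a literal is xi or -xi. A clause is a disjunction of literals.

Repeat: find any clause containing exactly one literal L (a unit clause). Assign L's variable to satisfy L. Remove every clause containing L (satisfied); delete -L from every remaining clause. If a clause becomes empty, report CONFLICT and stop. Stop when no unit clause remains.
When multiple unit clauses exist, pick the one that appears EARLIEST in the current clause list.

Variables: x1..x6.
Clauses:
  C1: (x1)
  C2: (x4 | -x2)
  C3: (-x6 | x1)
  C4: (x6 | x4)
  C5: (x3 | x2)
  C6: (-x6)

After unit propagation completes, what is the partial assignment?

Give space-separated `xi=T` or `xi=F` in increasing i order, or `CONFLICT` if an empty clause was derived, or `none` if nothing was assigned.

unit clause [1] forces x1=T; simplify:
  satisfied 2 clause(s); 4 remain; assigned so far: [1]
unit clause [-6] forces x6=F; simplify:
  drop 6 from [6, 4] -> [4]
  satisfied 1 clause(s); 3 remain; assigned so far: [1, 6]
unit clause [4] forces x4=T; simplify:
  satisfied 2 clause(s); 1 remain; assigned so far: [1, 4, 6]

Answer: x1=T x4=T x6=F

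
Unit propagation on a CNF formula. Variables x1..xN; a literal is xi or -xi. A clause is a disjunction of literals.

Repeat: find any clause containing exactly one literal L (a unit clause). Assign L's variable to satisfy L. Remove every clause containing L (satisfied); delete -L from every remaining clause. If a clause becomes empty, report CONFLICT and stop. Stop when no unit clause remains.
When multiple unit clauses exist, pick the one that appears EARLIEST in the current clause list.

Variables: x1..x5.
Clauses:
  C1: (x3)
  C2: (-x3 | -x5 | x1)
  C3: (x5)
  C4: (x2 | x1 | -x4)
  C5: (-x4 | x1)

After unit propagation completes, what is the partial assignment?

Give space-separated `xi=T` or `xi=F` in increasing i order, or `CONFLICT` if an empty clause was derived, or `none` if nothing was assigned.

unit clause [3] forces x3=T; simplify:
  drop -3 from [-3, -5, 1] -> [-5, 1]
  satisfied 1 clause(s); 4 remain; assigned so far: [3]
unit clause [5] forces x5=T; simplify:
  drop -5 from [-5, 1] -> [1]
  satisfied 1 clause(s); 3 remain; assigned so far: [3, 5]
unit clause [1] forces x1=T; simplify:
  satisfied 3 clause(s); 0 remain; assigned so far: [1, 3, 5]

Answer: x1=T x3=T x5=T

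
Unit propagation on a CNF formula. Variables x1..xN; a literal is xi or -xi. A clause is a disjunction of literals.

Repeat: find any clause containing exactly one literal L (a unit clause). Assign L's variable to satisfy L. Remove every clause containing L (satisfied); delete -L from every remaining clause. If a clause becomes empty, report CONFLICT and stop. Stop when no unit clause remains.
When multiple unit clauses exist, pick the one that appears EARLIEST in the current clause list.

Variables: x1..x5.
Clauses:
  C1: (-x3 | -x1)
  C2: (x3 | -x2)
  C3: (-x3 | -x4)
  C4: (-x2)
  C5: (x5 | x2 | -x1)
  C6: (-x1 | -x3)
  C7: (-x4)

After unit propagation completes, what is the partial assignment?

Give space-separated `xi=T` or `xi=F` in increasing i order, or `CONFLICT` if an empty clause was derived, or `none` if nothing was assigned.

unit clause [-2] forces x2=F; simplify:
  drop 2 from [5, 2, -1] -> [5, -1]
  satisfied 2 clause(s); 5 remain; assigned so far: [2]
unit clause [-4] forces x4=F; simplify:
  satisfied 2 clause(s); 3 remain; assigned so far: [2, 4]

Answer: x2=F x4=F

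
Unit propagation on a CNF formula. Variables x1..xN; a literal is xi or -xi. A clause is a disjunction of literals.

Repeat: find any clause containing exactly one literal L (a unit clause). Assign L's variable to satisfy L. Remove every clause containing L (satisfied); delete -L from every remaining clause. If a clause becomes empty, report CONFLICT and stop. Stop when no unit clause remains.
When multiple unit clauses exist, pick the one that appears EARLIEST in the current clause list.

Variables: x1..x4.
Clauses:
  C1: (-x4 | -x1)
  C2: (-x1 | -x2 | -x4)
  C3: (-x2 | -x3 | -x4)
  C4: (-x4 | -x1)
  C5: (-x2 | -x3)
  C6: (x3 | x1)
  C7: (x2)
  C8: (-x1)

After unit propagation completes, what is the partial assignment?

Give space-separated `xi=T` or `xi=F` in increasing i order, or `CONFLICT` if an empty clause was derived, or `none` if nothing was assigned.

unit clause [2] forces x2=T; simplify:
  drop -2 from [-1, -2, -4] -> [-1, -4]
  drop -2 from [-2, -3, -4] -> [-3, -4]
  drop -2 from [-2, -3] -> [-3]
  satisfied 1 clause(s); 7 remain; assigned so far: [2]
unit clause [-3] forces x3=F; simplify:
  drop 3 from [3, 1] -> [1]
  satisfied 2 clause(s); 5 remain; assigned so far: [2, 3]
unit clause [1] forces x1=T; simplify:
  drop -1 from [-4, -1] -> [-4]
  drop -1 from [-1, -4] -> [-4]
  drop -1 from [-4, -1] -> [-4]
  drop -1 from [-1] -> [] (empty!)
  satisfied 1 clause(s); 4 remain; assigned so far: [1, 2, 3]
CONFLICT (empty clause)

Answer: CONFLICT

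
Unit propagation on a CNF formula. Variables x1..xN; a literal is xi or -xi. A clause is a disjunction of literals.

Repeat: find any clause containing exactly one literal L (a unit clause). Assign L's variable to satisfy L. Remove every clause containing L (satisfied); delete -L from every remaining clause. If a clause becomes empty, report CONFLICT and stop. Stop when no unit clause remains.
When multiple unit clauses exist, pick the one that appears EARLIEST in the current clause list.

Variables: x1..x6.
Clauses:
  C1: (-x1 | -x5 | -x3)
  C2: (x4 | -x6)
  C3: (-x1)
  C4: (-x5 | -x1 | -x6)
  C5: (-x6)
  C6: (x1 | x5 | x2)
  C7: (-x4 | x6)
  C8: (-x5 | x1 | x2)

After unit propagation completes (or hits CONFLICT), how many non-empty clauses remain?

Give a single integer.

unit clause [-1] forces x1=F; simplify:
  drop 1 from [1, 5, 2] -> [5, 2]
  drop 1 from [-5, 1, 2] -> [-5, 2]
  satisfied 3 clause(s); 5 remain; assigned so far: [1]
unit clause [-6] forces x6=F; simplify:
  drop 6 from [-4, 6] -> [-4]
  satisfied 2 clause(s); 3 remain; assigned so far: [1, 6]
unit clause [-4] forces x4=F; simplify:
  satisfied 1 clause(s); 2 remain; assigned so far: [1, 4, 6]

Answer: 2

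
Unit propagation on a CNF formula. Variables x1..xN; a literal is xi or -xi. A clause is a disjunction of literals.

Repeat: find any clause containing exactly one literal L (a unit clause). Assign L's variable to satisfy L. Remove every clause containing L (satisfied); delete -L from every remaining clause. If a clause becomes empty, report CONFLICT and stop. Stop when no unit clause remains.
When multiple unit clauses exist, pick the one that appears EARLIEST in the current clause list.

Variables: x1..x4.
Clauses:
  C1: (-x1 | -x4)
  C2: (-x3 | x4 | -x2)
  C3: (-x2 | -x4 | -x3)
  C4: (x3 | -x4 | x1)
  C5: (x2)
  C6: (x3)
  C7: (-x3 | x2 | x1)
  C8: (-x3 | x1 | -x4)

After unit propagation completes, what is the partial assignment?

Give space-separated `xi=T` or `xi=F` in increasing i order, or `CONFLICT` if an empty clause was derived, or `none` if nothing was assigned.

Answer: CONFLICT

Derivation:
unit clause [2] forces x2=T; simplify:
  drop -2 from [-3, 4, -2] -> [-3, 4]
  drop -2 from [-2, -4, -3] -> [-4, -3]
  satisfied 2 clause(s); 6 remain; assigned so far: [2]
unit clause [3] forces x3=T; simplify:
  drop -3 from [-3, 4] -> [4]
  drop -3 from [-4, -3] -> [-4]
  drop -3 from [-3, 1, -4] -> [1, -4]
  satisfied 2 clause(s); 4 remain; assigned so far: [2, 3]
unit clause [4] forces x4=T; simplify:
  drop -4 from [-1, -4] -> [-1]
  drop -4 from [-4] -> [] (empty!)
  drop -4 from [1, -4] -> [1]
  satisfied 1 clause(s); 3 remain; assigned so far: [2, 3, 4]
CONFLICT (empty clause)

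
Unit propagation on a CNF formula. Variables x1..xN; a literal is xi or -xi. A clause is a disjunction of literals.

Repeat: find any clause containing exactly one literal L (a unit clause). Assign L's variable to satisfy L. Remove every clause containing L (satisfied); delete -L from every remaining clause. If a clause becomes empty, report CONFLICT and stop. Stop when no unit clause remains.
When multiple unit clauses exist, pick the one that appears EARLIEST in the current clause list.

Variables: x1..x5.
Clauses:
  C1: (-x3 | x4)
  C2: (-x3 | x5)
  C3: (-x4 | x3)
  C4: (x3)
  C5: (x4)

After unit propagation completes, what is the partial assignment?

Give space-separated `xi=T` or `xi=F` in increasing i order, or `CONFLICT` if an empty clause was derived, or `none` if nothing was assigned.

Answer: x3=T x4=T x5=T

Derivation:
unit clause [3] forces x3=T; simplify:
  drop -3 from [-3, 4] -> [4]
  drop -3 from [-3, 5] -> [5]
  satisfied 2 clause(s); 3 remain; assigned so far: [3]
unit clause [4] forces x4=T; simplify:
  satisfied 2 clause(s); 1 remain; assigned so far: [3, 4]
unit clause [5] forces x5=T; simplify:
  satisfied 1 clause(s); 0 remain; assigned so far: [3, 4, 5]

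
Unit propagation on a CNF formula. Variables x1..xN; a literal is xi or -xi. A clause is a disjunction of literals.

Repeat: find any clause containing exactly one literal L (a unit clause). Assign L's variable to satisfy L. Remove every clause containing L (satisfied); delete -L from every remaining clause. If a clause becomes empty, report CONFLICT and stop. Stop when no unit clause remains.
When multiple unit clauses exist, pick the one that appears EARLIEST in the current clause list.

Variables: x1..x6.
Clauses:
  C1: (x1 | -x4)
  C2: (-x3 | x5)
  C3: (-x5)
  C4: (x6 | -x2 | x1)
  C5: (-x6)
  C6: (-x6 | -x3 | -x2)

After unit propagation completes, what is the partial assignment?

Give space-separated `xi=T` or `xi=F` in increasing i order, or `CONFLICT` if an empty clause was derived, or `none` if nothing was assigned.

unit clause [-5] forces x5=F; simplify:
  drop 5 from [-3, 5] -> [-3]
  satisfied 1 clause(s); 5 remain; assigned so far: [5]
unit clause [-3] forces x3=F; simplify:
  satisfied 2 clause(s); 3 remain; assigned so far: [3, 5]
unit clause [-6] forces x6=F; simplify:
  drop 6 from [6, -2, 1] -> [-2, 1]
  satisfied 1 clause(s); 2 remain; assigned so far: [3, 5, 6]

Answer: x3=F x5=F x6=F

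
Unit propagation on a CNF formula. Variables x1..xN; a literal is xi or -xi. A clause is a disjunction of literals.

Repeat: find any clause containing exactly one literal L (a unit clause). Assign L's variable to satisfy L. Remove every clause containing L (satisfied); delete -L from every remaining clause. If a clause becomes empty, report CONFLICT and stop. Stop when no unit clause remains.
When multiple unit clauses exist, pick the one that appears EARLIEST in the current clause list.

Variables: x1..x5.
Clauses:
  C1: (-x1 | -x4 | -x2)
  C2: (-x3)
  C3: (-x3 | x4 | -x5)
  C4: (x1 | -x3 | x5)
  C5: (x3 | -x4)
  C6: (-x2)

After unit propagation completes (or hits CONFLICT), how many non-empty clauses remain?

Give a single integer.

Answer: 0

Derivation:
unit clause [-3] forces x3=F; simplify:
  drop 3 from [3, -4] -> [-4]
  satisfied 3 clause(s); 3 remain; assigned so far: [3]
unit clause [-4] forces x4=F; simplify:
  satisfied 2 clause(s); 1 remain; assigned so far: [3, 4]
unit clause [-2] forces x2=F; simplify:
  satisfied 1 clause(s); 0 remain; assigned so far: [2, 3, 4]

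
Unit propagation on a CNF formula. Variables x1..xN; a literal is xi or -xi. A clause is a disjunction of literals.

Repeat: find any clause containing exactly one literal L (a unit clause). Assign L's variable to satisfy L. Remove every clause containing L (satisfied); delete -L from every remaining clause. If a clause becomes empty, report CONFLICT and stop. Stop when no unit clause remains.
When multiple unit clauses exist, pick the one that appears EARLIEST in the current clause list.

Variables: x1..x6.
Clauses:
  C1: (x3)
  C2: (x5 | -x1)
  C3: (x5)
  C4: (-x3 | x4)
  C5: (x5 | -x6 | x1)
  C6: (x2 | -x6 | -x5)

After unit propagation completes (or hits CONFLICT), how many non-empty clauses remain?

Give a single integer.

unit clause [3] forces x3=T; simplify:
  drop -3 from [-3, 4] -> [4]
  satisfied 1 clause(s); 5 remain; assigned so far: [3]
unit clause [5] forces x5=T; simplify:
  drop -5 from [2, -6, -5] -> [2, -6]
  satisfied 3 clause(s); 2 remain; assigned so far: [3, 5]
unit clause [4] forces x4=T; simplify:
  satisfied 1 clause(s); 1 remain; assigned so far: [3, 4, 5]

Answer: 1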